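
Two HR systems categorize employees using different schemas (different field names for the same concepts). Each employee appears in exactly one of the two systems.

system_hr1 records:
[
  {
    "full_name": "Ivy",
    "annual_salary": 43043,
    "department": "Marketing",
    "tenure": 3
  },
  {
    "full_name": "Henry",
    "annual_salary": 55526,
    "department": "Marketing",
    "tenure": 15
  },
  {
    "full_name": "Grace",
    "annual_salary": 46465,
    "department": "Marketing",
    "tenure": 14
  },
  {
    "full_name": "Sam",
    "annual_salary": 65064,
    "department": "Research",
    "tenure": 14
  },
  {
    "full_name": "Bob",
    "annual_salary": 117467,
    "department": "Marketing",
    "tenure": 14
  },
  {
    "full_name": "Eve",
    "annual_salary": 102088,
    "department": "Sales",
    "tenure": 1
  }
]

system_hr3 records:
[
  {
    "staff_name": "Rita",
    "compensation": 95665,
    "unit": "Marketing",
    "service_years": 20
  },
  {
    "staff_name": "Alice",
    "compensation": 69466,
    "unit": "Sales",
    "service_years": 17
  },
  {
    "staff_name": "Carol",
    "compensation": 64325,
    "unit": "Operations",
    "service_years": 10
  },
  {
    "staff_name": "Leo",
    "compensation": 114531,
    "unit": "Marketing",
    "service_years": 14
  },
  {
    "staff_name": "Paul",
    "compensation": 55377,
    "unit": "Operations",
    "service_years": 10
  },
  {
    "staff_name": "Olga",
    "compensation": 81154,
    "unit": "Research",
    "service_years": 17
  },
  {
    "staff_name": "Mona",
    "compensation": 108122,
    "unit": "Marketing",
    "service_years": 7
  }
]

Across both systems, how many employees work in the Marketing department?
7

Schema mapping: "department" (system_hr1) = "unit" (system_hr3) = department

Marketing employees in system_hr1: 4
Marketing employees in system_hr3: 3

Total in Marketing: 4 + 3 = 7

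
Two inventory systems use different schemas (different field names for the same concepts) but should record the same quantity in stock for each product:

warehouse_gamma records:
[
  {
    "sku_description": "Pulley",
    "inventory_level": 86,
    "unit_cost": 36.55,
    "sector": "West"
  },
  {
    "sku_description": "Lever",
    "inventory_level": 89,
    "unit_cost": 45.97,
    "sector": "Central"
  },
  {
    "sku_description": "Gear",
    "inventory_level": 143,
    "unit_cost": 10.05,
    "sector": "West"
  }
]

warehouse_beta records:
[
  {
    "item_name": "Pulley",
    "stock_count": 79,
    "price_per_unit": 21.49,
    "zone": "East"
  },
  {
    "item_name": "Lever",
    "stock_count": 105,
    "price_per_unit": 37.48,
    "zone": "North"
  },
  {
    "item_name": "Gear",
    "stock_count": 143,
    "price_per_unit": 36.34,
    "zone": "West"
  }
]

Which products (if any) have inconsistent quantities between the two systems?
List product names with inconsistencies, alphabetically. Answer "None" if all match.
Lever, Pulley

Schema mappings:
- "sku_description" (warehouse_gamma) = "item_name" (warehouse_beta) = product name
- "inventory_level" (warehouse_gamma) = "stock_count" (warehouse_beta) = quantity

Comparison:
  Pulley: 86 vs 79 - MISMATCH
  Lever: 89 vs 105 - MISMATCH
  Gear: 143 vs 143 - MATCH

Products with inconsistencies: Lever, Pulley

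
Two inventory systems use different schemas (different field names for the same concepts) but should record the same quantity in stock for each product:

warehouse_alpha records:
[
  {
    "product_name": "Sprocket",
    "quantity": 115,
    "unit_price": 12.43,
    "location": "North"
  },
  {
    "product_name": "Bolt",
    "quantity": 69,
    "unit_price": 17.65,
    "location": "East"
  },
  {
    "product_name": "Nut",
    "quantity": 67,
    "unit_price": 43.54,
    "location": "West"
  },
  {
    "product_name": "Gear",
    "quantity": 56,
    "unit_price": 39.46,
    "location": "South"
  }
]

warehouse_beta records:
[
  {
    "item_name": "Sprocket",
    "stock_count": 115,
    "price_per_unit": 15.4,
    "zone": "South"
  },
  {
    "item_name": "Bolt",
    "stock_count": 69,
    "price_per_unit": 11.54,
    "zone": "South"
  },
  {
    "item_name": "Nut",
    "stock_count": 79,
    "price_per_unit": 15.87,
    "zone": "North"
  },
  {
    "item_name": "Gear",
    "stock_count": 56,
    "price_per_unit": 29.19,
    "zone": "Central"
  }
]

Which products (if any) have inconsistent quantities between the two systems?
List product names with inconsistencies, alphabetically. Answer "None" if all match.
Nut

Schema mappings:
- "product_name" (warehouse_alpha) = "item_name" (warehouse_beta) = product name
- "quantity" (warehouse_alpha) = "stock_count" (warehouse_beta) = quantity

Comparison:
  Sprocket: 115 vs 115 - MATCH
  Bolt: 69 vs 69 - MATCH
  Nut: 67 vs 79 - MISMATCH
  Gear: 56 vs 56 - MATCH

Products with inconsistencies: Nut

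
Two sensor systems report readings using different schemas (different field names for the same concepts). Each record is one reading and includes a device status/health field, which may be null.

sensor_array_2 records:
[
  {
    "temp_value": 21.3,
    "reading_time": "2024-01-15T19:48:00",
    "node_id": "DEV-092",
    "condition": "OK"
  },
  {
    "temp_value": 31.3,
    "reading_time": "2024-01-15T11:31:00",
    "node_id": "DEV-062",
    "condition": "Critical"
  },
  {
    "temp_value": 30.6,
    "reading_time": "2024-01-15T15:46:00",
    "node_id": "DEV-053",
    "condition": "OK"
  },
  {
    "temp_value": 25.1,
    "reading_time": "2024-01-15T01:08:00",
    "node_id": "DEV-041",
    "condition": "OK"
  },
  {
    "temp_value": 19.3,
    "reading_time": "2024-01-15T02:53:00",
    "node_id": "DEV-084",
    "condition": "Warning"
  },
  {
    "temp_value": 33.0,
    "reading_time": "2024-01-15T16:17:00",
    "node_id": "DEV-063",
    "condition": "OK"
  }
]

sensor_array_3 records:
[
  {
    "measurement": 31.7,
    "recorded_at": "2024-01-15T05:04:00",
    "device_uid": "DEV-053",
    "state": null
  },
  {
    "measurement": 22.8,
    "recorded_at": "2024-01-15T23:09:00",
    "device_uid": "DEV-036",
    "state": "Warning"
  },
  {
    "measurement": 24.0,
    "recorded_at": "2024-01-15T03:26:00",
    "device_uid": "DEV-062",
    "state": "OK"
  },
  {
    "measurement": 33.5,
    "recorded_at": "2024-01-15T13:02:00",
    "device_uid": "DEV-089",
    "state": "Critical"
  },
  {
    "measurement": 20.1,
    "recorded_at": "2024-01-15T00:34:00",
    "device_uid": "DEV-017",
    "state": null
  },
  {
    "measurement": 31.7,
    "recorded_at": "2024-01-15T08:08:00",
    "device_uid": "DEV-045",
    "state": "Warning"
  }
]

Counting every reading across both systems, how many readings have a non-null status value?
10

Schema mapping: "condition" (sensor_array_2) = "state" (sensor_array_3) = status

Non-null in sensor_array_2: 6
Non-null in sensor_array_3: 4

Total non-null: 6 + 4 = 10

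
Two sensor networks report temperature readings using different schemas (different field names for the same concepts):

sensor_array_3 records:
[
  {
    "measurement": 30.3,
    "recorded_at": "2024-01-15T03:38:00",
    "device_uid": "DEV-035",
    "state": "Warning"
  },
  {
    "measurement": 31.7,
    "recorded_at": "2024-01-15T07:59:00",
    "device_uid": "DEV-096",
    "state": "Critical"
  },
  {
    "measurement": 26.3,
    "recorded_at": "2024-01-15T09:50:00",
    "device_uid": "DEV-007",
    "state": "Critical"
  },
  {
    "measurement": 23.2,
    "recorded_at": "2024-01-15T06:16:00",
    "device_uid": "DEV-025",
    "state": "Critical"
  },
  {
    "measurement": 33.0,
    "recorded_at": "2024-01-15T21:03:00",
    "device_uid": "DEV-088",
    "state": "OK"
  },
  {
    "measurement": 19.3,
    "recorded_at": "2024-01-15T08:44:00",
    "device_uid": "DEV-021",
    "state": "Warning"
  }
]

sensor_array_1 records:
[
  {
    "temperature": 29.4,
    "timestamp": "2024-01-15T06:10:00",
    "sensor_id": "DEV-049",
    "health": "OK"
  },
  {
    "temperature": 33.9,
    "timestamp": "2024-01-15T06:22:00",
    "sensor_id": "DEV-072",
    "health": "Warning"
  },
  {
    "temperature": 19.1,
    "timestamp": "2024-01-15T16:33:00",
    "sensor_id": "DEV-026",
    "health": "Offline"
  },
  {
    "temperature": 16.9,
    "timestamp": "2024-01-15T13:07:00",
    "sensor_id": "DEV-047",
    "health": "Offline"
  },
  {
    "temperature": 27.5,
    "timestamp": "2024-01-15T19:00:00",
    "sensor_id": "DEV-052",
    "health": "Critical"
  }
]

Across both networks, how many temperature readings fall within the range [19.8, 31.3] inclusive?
5

Schema mapping: "measurement" (sensor_array_3) = "temperature" (sensor_array_1) = temperature

Readings in [19.8, 31.3] from sensor_array_3: 3
Readings in [19.8, 31.3] from sensor_array_1: 2

Total count: 3 + 2 = 5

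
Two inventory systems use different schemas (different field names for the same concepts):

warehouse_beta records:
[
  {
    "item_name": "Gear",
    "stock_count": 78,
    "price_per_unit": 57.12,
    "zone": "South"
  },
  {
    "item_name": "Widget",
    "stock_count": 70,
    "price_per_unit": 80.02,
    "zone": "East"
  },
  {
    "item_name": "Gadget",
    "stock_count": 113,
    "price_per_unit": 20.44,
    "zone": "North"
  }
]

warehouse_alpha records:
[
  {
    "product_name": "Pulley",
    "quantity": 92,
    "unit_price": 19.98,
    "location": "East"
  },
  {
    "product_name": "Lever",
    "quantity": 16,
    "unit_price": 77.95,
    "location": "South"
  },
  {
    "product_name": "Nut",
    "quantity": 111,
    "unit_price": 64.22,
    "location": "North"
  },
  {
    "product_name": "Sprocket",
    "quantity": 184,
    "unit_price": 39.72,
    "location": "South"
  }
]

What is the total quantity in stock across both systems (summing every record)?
664

To reconcile these schemas, identify the field holding the quantity in stock in each system:
1. In warehouse_beta it is "stock_count"
2. In warehouse_alpha it is "quantity"

From warehouse_beta: 78 + 70 + 113 = 261
From warehouse_alpha: 92 + 16 + 111 + 184 = 403

Total: 261 + 403 = 664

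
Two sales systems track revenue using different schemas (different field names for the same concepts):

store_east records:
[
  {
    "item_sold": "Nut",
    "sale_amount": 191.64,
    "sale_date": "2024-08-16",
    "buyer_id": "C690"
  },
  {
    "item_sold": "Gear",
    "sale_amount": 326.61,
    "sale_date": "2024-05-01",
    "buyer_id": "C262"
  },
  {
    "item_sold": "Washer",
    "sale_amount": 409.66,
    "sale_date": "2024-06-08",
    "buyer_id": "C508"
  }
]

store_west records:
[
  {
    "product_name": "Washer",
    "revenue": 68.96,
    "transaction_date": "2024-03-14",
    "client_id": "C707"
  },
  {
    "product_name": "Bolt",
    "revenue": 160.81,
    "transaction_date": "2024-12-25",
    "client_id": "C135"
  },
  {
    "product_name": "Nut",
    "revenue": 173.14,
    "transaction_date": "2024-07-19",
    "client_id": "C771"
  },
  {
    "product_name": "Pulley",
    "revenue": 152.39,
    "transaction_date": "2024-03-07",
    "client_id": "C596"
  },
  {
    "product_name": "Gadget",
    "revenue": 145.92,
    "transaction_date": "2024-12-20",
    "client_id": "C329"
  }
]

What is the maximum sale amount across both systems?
409.66

Reconcile: "sale_amount" (store_east) = "revenue" (store_west) = sale amount

Maximum in store_east: 409.66
Maximum in store_west: 173.14

Overall maximum: max(409.66, 173.14) = 409.66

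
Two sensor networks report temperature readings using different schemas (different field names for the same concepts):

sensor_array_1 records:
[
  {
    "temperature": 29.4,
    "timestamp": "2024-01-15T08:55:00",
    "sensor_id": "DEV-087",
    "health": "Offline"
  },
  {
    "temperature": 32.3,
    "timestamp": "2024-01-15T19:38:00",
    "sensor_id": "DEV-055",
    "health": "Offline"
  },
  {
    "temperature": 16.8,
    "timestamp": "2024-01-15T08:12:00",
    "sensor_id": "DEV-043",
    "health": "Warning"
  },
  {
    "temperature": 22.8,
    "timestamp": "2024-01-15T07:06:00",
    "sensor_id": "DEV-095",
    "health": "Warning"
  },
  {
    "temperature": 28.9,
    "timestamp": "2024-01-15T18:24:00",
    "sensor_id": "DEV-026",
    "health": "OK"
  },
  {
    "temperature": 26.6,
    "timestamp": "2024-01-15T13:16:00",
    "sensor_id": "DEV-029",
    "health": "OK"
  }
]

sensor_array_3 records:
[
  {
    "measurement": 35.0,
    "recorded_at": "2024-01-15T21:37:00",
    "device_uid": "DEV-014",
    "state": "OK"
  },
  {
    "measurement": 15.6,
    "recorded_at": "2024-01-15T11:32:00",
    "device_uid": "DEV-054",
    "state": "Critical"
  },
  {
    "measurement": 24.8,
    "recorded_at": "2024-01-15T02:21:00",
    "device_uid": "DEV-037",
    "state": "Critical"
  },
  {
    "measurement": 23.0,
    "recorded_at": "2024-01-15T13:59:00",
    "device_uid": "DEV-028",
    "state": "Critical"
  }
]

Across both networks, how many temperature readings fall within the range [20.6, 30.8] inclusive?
6

Schema mapping: "temperature" (sensor_array_1) = "measurement" (sensor_array_3) = temperature

Readings in [20.6, 30.8] from sensor_array_1: 4
Readings in [20.6, 30.8] from sensor_array_3: 2

Total count: 4 + 2 = 6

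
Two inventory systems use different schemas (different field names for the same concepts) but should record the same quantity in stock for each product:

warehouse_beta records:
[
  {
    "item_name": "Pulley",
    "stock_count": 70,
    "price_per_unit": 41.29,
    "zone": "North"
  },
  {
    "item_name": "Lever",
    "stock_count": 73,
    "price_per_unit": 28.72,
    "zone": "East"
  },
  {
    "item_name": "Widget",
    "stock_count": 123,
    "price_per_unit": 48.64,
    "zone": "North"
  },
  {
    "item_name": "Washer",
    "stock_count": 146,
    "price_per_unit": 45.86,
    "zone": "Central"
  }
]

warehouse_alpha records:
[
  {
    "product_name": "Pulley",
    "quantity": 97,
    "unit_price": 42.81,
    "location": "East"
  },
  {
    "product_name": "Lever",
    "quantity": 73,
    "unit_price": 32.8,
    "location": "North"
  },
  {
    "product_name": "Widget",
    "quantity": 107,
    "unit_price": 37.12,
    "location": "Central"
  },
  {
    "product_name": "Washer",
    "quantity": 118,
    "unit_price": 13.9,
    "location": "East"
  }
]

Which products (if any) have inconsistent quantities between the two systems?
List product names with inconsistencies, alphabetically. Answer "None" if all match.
Pulley, Washer, Widget

Schema mappings:
- "item_name" (warehouse_beta) = "product_name" (warehouse_alpha) = product name
- "stock_count" (warehouse_beta) = "quantity" (warehouse_alpha) = quantity

Comparison:
  Pulley: 70 vs 97 - MISMATCH
  Lever: 73 vs 73 - MATCH
  Widget: 123 vs 107 - MISMATCH
  Washer: 146 vs 118 - MISMATCH

Products with inconsistencies: Pulley, Washer, Widget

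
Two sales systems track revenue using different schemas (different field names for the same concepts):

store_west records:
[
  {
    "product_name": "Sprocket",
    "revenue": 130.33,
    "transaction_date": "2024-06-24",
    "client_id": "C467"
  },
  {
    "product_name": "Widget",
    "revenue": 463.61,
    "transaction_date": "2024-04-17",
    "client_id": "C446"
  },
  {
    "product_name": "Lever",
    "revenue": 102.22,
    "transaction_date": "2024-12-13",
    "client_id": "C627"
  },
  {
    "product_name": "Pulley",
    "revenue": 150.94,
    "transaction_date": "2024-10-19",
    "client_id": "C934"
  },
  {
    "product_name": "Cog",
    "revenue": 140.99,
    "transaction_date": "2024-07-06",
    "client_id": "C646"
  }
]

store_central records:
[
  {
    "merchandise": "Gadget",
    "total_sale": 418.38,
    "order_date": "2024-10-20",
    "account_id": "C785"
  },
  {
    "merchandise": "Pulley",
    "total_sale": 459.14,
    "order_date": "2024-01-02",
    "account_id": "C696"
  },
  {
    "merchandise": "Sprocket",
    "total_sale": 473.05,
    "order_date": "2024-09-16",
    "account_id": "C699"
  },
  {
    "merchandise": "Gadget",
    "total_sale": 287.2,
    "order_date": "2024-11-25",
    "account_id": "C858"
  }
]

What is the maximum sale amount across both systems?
473.05

Reconcile: "revenue" (store_west) = "total_sale" (store_central) = sale amount

Maximum in store_west: 463.61
Maximum in store_central: 473.05

Overall maximum: max(463.61, 473.05) = 473.05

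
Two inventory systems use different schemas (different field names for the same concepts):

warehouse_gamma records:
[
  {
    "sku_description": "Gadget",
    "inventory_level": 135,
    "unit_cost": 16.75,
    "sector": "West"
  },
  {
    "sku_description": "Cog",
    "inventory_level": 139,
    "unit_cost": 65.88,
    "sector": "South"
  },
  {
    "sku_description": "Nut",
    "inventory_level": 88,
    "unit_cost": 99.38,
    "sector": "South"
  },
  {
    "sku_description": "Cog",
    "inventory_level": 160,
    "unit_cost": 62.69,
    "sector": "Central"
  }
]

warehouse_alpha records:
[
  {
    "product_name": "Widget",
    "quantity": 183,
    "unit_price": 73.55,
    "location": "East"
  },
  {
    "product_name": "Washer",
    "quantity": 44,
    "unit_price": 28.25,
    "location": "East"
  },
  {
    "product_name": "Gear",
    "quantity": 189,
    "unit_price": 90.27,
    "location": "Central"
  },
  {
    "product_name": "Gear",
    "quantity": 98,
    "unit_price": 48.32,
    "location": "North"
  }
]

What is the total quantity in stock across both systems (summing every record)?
1036

To reconcile these schemas, identify the field holding the quantity in stock in each system:
1. In warehouse_gamma it is "inventory_level"
2. In warehouse_alpha it is "quantity"

From warehouse_gamma: 135 + 139 + 88 + 160 = 522
From warehouse_alpha: 183 + 44 + 189 + 98 = 514

Total: 522 + 514 = 1036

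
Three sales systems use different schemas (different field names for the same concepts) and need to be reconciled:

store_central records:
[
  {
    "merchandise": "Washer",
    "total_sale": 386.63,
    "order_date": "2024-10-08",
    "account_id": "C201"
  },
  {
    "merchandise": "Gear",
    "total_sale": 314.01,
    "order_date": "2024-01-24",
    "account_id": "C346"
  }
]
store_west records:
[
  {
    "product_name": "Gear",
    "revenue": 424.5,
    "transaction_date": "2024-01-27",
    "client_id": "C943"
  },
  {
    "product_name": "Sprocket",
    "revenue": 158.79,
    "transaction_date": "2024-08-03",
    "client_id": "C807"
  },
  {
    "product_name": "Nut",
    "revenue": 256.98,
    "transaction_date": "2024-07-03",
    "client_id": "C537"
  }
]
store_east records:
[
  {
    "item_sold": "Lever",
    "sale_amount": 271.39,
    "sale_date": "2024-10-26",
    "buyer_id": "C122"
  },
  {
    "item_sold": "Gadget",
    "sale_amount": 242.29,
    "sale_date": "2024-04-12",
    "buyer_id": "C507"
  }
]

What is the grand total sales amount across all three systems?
2054.59

Schema reconciliation - all amount fields map to sale amount:

store_central (total_sale): 700.64
store_west (revenue): 840.27
store_east (sale_amount): 513.68

Grand total: 2054.59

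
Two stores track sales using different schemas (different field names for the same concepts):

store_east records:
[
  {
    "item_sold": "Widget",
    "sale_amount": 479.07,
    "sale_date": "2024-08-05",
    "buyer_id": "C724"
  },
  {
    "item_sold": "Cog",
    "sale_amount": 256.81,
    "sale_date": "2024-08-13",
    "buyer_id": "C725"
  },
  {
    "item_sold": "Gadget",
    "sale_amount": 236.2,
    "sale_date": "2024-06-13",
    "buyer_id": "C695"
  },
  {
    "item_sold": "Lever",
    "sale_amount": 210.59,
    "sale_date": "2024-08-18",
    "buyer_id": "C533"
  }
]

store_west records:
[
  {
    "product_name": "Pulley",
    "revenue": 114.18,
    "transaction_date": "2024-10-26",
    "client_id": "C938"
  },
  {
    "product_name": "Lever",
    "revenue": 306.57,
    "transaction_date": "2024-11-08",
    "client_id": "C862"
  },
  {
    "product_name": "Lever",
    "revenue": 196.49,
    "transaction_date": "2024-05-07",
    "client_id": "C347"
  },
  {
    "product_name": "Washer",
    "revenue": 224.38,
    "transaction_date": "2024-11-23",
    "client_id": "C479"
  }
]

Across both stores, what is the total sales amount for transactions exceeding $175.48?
1910.11

Schema mapping: "sale_amount" (store_east) = "revenue" (store_west) = sale amount

Sum of sales > $175.48 in store_east: 1182.67
Sum of sales > $175.48 in store_west: 727.44

Total: 1182.67 + 727.44 = 1910.11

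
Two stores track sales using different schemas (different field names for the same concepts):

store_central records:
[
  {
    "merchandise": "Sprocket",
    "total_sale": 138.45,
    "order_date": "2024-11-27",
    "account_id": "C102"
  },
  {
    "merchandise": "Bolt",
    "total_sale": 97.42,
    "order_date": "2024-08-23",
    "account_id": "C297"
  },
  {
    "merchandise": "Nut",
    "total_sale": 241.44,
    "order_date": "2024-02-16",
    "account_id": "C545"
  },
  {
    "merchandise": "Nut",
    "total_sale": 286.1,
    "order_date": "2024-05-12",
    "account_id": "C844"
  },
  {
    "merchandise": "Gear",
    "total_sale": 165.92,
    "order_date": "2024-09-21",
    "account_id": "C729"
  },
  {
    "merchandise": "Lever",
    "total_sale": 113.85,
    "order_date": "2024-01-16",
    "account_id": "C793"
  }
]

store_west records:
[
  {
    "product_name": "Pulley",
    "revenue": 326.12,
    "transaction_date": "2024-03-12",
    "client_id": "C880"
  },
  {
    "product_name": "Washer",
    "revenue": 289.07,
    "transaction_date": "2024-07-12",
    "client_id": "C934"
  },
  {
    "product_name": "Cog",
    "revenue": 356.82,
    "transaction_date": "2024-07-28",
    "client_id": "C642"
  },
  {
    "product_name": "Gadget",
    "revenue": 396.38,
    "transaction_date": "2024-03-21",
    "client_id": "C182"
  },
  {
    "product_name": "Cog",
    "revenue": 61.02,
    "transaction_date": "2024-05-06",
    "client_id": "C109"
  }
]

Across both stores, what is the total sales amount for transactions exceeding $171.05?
1895.93

Schema mapping: "total_sale" (store_central) = "revenue" (store_west) = sale amount

Sum of sales > $171.05 in store_central: 527.54
Sum of sales > $171.05 in store_west: 1368.39

Total: 527.54 + 1368.39 = 1895.93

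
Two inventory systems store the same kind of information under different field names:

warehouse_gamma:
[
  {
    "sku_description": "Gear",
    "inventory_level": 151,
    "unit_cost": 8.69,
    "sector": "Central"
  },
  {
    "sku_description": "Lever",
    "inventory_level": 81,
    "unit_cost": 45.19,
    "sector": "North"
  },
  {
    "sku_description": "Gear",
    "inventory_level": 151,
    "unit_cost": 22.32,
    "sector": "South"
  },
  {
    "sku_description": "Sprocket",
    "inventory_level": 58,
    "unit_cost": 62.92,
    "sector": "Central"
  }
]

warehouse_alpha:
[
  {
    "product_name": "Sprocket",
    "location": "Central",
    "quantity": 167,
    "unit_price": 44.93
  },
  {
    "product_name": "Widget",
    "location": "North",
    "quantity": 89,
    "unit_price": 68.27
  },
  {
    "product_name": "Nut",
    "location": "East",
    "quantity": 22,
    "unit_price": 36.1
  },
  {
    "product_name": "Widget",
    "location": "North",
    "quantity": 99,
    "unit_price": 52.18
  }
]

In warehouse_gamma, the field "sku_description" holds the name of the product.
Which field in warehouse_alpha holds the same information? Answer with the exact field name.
product_name

In warehouse_gamma, "sku_description" holds the name of the product.
The fields in warehouse_alpha are: "product_name", "location", "quantity", "unit_price".
"product_name" is the match: the name refers to the same concept and its values are product-name strings (e.g. 'Nut', 'Sprocket').
The other fields ("location", "quantity", "unit_price") hold different kinds of data.

So "sku_description" in warehouse_gamma corresponds to "product_name" in warehouse_alpha.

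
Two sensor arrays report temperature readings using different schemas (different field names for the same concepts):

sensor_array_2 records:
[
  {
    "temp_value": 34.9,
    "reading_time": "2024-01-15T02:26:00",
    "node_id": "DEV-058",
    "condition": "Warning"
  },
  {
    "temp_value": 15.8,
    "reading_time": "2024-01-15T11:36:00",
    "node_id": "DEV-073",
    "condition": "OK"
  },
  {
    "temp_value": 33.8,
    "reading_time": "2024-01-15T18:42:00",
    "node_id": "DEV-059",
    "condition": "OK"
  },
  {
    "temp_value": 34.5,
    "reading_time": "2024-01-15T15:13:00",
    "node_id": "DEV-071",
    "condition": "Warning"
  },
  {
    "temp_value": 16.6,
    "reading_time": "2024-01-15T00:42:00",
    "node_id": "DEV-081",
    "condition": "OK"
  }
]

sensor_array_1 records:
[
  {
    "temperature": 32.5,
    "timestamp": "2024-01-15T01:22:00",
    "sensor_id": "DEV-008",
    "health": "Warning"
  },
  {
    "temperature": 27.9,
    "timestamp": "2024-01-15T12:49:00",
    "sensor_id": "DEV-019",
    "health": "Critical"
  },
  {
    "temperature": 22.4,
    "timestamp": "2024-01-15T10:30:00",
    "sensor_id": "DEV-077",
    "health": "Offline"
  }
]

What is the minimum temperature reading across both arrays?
15.8

Schema mapping: "temp_value" (sensor_array_2) = "temperature" (sensor_array_1) = temperature reading

Minimum in sensor_array_2: 15.8
Minimum in sensor_array_1: 22.4

Overall minimum: min(15.8, 22.4) = 15.8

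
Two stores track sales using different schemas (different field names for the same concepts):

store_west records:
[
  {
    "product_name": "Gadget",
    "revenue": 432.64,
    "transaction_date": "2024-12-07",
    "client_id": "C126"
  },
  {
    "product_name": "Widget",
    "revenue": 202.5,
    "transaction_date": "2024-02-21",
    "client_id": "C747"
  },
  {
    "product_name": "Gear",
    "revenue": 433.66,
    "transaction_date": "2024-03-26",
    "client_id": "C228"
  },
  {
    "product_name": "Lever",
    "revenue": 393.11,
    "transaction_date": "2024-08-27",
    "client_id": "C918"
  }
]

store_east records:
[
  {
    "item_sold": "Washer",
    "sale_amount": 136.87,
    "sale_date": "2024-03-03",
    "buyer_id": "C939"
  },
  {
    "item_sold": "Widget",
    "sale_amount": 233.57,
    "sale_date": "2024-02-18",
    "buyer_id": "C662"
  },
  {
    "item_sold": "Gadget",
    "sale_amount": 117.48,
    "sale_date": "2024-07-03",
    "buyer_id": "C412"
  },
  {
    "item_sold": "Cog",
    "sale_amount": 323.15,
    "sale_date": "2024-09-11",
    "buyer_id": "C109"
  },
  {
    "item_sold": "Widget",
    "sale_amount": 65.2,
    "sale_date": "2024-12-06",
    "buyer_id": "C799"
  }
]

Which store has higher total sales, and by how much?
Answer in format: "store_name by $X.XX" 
store_west by $585.64

Schema mapping: "revenue" (store_west) = "sale_amount" (store_east) = sale amount

Total for store_west: 1461.91
Total for store_east: 876.27

Difference: |1461.91 - 876.27| = 585.64
store_west has higher sales by $585.64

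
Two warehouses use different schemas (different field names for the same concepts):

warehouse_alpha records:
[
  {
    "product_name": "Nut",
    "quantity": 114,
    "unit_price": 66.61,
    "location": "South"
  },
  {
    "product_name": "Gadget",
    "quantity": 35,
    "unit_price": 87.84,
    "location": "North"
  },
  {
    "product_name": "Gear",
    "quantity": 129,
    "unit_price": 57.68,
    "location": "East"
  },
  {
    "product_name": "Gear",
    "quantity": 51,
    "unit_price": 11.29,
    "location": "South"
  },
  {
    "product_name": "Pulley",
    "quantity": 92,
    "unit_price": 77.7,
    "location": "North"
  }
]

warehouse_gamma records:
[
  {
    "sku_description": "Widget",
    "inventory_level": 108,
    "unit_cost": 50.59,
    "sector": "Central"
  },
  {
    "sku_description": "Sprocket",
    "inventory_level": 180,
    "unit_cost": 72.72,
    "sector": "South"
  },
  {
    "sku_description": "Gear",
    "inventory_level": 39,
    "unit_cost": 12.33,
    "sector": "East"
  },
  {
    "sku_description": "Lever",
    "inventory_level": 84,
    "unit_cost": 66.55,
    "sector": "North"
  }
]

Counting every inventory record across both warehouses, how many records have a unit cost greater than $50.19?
7

Schema mapping: "unit_price" (warehouse_alpha) = "unit_cost" (warehouse_gamma) = unit cost

Records > $50.19 in warehouse_alpha: 4
Records > $50.19 in warehouse_gamma: 3

Total count: 4 + 3 = 7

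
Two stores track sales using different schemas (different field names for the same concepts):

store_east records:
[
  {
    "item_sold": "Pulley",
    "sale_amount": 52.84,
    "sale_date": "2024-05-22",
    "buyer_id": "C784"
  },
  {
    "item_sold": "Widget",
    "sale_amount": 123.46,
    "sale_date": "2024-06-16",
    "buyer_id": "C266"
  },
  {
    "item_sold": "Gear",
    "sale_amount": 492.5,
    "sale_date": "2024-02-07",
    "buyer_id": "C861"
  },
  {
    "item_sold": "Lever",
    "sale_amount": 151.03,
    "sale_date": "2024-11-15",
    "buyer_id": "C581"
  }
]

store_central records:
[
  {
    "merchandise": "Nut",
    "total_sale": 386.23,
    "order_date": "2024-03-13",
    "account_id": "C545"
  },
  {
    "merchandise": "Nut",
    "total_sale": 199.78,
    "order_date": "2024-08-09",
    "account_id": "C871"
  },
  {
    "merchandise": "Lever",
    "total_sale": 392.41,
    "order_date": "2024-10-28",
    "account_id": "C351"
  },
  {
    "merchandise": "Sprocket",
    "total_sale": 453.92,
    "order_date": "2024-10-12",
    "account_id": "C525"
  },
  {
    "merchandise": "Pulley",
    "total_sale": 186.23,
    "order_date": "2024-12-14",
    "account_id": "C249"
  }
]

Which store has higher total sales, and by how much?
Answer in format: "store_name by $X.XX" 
store_central by $798.74

Schema mapping: "sale_amount" (store_east) = "total_sale" (store_central) = sale amount

Total for store_east: 819.83
Total for store_central: 1618.57

Difference: |819.83 - 1618.57| = 798.74
store_central has higher sales by $798.74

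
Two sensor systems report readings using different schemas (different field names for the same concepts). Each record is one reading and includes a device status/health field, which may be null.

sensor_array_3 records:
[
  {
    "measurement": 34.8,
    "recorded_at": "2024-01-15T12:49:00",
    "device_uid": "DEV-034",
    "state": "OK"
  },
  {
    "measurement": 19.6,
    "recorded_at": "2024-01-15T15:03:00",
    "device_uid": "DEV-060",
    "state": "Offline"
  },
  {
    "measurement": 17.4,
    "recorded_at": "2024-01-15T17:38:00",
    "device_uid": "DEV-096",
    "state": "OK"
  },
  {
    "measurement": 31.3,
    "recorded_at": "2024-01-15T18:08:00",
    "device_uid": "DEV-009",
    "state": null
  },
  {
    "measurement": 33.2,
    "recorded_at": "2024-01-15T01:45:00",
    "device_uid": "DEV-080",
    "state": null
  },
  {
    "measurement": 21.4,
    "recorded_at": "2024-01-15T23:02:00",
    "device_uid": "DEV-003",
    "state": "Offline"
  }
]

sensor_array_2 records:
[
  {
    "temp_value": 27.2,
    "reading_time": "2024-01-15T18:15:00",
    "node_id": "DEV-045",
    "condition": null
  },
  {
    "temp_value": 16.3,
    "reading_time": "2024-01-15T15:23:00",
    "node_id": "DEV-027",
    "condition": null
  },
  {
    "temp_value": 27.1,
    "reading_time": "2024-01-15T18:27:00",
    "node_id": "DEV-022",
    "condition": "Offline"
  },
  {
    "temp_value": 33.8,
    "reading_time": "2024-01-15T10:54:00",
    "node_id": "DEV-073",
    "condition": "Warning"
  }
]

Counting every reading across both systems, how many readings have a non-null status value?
6

Schema mapping: "state" (sensor_array_3) = "condition" (sensor_array_2) = status

Non-null in sensor_array_3: 4
Non-null in sensor_array_2: 2

Total non-null: 4 + 2 = 6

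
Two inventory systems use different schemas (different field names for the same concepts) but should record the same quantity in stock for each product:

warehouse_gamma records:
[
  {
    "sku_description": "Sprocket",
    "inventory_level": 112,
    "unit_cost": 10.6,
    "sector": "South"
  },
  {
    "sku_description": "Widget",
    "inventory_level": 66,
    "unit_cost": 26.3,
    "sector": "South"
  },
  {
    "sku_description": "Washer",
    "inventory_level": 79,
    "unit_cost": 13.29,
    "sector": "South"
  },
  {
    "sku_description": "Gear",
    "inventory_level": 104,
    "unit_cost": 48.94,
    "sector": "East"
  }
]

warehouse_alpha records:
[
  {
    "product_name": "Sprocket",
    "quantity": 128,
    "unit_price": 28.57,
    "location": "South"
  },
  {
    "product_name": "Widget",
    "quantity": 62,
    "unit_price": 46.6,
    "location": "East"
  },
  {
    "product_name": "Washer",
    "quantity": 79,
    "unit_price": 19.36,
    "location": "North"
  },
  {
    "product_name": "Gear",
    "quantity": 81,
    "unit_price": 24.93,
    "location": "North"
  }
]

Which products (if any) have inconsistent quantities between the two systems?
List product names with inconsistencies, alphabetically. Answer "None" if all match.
Gear, Sprocket, Widget

Schema mappings:
- "sku_description" (warehouse_gamma) = "product_name" (warehouse_alpha) = product name
- "inventory_level" (warehouse_gamma) = "quantity" (warehouse_alpha) = quantity

Comparison:
  Sprocket: 112 vs 128 - MISMATCH
  Widget: 66 vs 62 - MISMATCH
  Washer: 79 vs 79 - MATCH
  Gear: 104 vs 81 - MISMATCH

Products with inconsistencies: Gear, Sprocket, Widget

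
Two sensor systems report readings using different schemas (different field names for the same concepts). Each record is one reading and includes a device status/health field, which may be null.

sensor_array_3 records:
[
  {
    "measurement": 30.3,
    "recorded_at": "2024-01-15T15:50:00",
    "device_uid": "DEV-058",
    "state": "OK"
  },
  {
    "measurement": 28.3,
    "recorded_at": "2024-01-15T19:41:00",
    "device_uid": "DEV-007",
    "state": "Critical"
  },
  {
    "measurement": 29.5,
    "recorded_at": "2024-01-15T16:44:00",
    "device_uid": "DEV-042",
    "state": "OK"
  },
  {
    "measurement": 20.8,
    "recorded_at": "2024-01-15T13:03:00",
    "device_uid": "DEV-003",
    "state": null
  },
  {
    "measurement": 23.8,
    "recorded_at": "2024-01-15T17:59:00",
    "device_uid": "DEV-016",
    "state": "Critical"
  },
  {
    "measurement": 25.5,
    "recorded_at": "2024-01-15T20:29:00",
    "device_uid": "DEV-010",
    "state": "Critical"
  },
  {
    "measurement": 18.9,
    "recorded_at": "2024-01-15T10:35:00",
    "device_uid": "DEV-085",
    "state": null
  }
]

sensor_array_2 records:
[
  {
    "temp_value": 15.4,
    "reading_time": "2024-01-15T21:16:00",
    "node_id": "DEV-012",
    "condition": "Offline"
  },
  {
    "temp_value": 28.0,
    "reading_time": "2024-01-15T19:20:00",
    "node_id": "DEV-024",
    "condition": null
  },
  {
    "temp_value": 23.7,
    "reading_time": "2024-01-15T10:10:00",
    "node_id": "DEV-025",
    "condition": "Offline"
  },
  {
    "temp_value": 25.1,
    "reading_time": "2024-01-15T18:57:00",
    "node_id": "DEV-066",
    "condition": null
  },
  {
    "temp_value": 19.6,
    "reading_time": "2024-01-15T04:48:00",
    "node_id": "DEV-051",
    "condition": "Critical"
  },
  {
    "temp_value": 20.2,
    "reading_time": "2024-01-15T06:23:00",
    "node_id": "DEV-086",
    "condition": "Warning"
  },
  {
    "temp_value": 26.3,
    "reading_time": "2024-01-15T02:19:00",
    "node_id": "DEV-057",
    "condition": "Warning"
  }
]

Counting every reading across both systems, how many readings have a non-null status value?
10

Schema mapping: "state" (sensor_array_3) = "condition" (sensor_array_2) = status

Non-null in sensor_array_3: 5
Non-null in sensor_array_2: 5

Total non-null: 5 + 5 = 10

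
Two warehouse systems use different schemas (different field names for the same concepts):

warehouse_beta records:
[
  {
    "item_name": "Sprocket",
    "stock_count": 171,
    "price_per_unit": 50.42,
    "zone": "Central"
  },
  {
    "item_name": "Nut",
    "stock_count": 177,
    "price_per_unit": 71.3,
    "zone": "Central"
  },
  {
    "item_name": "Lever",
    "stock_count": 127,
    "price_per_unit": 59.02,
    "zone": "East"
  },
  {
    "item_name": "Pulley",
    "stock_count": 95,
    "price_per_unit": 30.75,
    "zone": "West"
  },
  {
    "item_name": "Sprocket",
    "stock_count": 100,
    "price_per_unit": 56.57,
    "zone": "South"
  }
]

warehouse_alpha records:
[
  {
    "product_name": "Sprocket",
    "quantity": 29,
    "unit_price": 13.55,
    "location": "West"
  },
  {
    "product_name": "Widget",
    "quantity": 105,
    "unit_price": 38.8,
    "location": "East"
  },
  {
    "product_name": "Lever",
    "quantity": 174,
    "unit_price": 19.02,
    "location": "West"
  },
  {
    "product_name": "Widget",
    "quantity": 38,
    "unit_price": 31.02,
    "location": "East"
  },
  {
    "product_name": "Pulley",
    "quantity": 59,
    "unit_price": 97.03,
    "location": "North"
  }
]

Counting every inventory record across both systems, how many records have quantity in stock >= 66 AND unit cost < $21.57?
1

Schema mappings:
- "stock_count" (warehouse_beta) = "quantity" (warehouse_alpha) = quantity
- "price_per_unit" (warehouse_beta) = "unit_price" (warehouse_alpha) = unit cost

Records meeting both conditions in warehouse_beta: 0
Records meeting both conditions in warehouse_alpha: 1

Total: 0 + 1 = 1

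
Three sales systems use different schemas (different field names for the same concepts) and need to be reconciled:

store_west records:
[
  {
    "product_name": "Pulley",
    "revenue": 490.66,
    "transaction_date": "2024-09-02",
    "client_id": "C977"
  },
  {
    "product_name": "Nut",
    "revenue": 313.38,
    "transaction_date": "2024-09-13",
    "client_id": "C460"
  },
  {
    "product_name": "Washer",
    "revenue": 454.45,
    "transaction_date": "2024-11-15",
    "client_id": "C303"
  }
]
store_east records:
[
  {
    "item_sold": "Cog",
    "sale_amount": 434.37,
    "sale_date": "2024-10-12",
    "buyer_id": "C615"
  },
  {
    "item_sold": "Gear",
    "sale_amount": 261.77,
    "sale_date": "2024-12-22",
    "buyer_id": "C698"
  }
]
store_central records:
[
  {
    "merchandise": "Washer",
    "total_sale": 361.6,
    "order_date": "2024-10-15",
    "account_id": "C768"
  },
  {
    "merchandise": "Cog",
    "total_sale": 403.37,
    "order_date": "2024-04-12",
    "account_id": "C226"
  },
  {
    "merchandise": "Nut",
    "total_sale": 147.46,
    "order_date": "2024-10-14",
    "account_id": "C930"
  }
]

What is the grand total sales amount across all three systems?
2867.06

Schema reconciliation - all amount fields map to sale amount:

store_west (revenue): 1258.49
store_east (sale_amount): 696.14
store_central (total_sale): 912.43

Grand total: 2867.06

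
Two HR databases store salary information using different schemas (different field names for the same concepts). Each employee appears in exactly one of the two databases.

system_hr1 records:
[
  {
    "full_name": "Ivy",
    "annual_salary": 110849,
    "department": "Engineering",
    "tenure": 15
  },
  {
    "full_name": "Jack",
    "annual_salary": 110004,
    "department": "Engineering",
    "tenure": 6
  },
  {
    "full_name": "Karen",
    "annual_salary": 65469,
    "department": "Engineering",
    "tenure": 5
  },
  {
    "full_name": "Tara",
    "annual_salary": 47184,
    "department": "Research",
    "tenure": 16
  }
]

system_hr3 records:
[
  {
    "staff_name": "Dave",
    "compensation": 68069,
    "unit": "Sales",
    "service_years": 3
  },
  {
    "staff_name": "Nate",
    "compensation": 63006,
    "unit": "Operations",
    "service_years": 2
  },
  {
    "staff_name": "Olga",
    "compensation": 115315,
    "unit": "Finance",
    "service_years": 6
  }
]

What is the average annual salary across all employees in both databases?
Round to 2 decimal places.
82842.29

Schema mapping: "annual_salary" (system_hr1) = "compensation" (system_hr3) = annual salary

All salaries: [110849, 110004, 65469, 47184, 68069, 63006, 115315]
Sum: 579896
Count: 7
Average: 579896 / 7 = 82842.29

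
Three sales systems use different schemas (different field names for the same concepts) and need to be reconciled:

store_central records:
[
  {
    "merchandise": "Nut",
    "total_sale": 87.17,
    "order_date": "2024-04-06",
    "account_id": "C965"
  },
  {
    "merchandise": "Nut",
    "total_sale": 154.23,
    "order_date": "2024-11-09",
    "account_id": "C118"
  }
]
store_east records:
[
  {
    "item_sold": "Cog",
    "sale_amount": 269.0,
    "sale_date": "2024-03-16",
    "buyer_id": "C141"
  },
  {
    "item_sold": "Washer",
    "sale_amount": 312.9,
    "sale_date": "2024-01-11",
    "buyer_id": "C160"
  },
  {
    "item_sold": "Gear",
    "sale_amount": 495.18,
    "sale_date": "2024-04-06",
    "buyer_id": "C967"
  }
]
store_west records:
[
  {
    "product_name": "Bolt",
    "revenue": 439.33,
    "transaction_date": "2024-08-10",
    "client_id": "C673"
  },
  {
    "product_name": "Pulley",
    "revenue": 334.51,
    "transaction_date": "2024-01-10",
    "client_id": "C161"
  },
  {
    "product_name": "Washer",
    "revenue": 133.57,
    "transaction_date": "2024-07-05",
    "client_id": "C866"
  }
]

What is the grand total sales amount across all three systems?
2225.89

Schema reconciliation - all amount fields map to sale amount:

store_central (total_sale): 241.4
store_east (sale_amount): 1077.08
store_west (revenue): 907.41

Grand total: 2225.89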